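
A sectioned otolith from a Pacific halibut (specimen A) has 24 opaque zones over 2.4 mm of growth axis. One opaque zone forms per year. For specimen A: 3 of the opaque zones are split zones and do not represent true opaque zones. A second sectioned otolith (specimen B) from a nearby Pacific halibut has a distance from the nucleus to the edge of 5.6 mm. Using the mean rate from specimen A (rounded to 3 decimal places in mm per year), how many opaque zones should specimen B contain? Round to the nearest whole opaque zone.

49 opaque zones

Specimen A: true opaque zone count = 24 − 3 = 21.
A: Mean rate = 2.4 mm / 21 years ≈ 0.114 mm per year.
For B, 5.6 / 0.114 = 49.12 years ≈ 49 opaque zones.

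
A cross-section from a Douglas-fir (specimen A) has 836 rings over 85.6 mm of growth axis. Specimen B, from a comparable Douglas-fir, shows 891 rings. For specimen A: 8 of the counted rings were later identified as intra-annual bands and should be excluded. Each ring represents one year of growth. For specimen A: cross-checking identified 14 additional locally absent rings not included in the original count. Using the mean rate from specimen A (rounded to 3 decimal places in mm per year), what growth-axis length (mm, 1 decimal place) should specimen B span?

90.9 mm

Specimen A: correcting the raw count gives 836 − 8 + 14 = 842 true rings.
A: Extension rate ≈ 85.6 / 842 = 0.102 mm/year.
Length of B = 0.102 × 891 = 90.9 mm.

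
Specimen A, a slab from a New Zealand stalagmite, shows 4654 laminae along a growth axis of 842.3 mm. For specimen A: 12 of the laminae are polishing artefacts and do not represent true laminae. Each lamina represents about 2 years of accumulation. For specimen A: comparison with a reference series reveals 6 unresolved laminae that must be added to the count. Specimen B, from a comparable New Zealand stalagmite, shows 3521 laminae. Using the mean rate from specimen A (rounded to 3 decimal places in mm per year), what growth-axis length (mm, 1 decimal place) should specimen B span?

Specimen A: after corrections the count is 4654 − 12 + 6 = 4648 laminae.
Specimen A: 4648 laminae at 2 years each span 4648 × 2 = 9296 years.
A: Extension rate ≈ 842.3 / 9296 = 0.091 mm/yr.
Specimen B: at 2 years per lamina, 3521 × 2 = 7042 years. For B, 0.091 mm/year × 7042 years = 640.8 mm.

640.8 mm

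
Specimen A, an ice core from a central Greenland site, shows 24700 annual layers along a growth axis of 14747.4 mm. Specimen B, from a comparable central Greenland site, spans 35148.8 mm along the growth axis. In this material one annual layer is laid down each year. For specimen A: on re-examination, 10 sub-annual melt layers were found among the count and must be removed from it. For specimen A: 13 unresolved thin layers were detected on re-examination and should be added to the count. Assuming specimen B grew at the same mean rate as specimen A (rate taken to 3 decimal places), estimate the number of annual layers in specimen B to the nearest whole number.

58876 annual layers

Specimen A: adjusted count: 24700 − 10 + 13 = 24703 annual layers.
A: 14747.4 mm over 24703 years gives 14747.4 / 24703 ≈ 0.597 mm/yr.
For B, 35148.8 / 0.597 = 58875.71 years ≈ 58876 annual layers.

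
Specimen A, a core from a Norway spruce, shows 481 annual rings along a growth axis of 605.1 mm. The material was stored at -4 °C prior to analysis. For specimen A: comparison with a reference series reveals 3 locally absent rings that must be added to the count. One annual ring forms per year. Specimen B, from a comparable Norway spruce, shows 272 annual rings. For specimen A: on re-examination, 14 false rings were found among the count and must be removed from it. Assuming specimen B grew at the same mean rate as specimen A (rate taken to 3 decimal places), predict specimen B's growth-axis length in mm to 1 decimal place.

350.1 mm

Specimen A: correcting the raw count gives 481 − 14 + 3 = 470 true annual rings.
A: Extension rate ≈ 605.1 / 470 = 1.287 mm/year.
For B, 1.287 mm/year × 272 years = 350.1 mm.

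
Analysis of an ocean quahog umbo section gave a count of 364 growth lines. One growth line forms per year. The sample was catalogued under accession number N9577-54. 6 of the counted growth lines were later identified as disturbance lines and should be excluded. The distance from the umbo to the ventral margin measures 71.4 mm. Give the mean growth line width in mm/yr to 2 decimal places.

0.20 mm/yr

Adjusted count: 364 − 6 = 358 growth lines.
71.4 mm over 358 years gives 71.4 / 358 ≈ 0.20 mm/yr.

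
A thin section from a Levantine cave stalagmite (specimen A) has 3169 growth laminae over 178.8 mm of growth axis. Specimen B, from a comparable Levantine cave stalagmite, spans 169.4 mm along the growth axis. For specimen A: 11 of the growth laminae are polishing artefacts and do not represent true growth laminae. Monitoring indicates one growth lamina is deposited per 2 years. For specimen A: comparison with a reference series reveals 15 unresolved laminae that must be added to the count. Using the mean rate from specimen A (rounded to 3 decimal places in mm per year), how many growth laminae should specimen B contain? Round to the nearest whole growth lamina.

3025 growth laminae

Specimen A: true growth lamina count = 3169 − 11 + 15 = 3173.
Specimen A: at 2 years per growth lamina, 3173 × 2 = 6346 years.
A: Extension rate ≈ 178.8 / 6346 = 0.028 mm/yr.
B spans 169.4 / 0.028 = 6050.00 years; at 2 years per growth lamina that is 6050.00 / 2 ≈ 3025 growth laminae.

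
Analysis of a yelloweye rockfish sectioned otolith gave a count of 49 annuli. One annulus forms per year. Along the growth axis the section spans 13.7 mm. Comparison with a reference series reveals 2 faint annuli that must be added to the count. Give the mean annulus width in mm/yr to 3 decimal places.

Adjusted count: 49 + 2 = 51 annuli.
13.7 mm over 51 years gives 13.7 / 51 ≈ 0.269 mm/yr.

0.269 mm/yr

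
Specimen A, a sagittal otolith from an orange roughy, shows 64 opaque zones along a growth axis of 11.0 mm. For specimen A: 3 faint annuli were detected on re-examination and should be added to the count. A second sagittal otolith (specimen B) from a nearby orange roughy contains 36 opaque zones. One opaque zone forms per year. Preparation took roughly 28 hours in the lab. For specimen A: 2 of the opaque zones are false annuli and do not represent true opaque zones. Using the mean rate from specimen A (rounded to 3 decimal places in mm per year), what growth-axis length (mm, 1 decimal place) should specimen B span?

Specimen A: true opaque zone count = 64 − 2 + 3 = 65.
A: Extension rate ≈ 11.0 / 65 = 0.169 mm/year.
For B, 0.169 mm/year × 36 years = 6.1 mm.

6.1 mm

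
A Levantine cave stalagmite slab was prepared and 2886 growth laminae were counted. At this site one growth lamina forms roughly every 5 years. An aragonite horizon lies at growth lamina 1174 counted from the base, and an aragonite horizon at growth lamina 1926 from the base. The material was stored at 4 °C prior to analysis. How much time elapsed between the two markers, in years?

3760 years

Separation: 1926 − 1174 = 752 growth laminae.
Multiplying by 5 years per growth lamina: 752 × 5 = 3760 years.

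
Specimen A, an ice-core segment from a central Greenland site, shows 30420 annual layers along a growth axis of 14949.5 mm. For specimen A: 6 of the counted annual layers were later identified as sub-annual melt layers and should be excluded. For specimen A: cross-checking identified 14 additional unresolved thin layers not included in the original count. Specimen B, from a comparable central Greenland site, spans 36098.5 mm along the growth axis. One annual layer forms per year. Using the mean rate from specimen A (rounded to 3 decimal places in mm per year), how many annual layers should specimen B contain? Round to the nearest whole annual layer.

Specimen A: adjusted count: 30420 − 6 + 14 = 30428 annual layers.
A: Mean rate = 14949.5 mm / 30428 years ≈ 0.491 mm/year.
For B, 36098.5 / 0.491 = 73520.37 years ≈ 73520 annual layers.

73520 annual layers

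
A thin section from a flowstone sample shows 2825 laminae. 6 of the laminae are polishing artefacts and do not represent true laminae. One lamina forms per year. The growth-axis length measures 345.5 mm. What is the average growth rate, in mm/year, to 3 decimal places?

Correcting the raw count gives 2825 − 6 = 2819 true laminae.
345.5 mm over 2819 years gives 345.5 / 2819 ≈ 0.123 mm/year.

0.123 mm/year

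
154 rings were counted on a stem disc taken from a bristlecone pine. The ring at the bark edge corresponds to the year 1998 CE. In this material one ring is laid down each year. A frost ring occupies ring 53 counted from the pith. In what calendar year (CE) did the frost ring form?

1897 CE

Between ring 53 and the bark edge there are 154 − 53 = 101 rings.
1998 − 101 = 1897 CE.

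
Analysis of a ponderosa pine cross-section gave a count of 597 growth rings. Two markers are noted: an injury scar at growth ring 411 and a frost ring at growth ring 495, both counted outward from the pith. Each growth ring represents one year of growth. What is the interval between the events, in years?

Separation: 495 − 411 = 84 growth rings.
One growth ring per year makes the interval 84 years.

84 years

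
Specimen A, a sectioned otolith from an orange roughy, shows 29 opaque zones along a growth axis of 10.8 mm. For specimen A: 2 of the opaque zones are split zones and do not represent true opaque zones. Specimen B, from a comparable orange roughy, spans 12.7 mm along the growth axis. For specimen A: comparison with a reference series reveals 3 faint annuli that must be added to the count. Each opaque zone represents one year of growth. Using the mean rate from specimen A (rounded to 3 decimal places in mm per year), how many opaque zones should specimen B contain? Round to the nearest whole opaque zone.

Specimen A: after corrections the count is 29 − 2 + 3 = 30 opaque zones.
A: Mean rate = 10.8 mm / 30 years ≈ 0.360 mm/year.
For B, 12.7 / 0.360 = 35.28 years ≈ 35 opaque zones.

35 opaque zones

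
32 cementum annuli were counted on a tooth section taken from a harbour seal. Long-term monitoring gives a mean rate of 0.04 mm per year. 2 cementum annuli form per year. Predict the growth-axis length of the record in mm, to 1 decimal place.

0.6 mm

Dividing by 2 cementum annuli per year: 32 / 2 = 16 years.
16 years at 0.04 mm/year gives 0.04 × 16 = 0.6 mm.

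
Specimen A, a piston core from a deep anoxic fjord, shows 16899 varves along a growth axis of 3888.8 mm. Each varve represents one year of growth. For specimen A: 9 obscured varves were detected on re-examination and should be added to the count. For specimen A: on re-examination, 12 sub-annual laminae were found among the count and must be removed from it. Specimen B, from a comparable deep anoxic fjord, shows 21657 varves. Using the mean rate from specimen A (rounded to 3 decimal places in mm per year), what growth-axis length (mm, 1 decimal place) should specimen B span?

Specimen A: adjusted count: 16899 − 12 + 9 = 16896 varves.
A: Extension rate ≈ 3888.8 / 16896 = 0.230 mm/year.
B's length ≈ 0.230 × 21657 = 4981.1 mm.

4981.1 mm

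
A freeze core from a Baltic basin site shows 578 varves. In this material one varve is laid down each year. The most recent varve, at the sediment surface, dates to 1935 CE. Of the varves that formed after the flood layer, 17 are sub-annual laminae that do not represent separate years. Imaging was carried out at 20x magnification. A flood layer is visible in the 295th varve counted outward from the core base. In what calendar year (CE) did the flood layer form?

Between varve 295 and the sediment surface there are 578 − 295 = 283 varves.
283 − 17 false = 266 true varves after the flood layer.
Counting back 266 years from 1935 CE places the flood layer in 1935 − 266 = 1669 CE.

1669 CE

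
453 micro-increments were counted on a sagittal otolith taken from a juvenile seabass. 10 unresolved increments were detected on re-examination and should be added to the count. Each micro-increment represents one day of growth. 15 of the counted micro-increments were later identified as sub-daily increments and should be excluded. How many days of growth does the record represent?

After corrections the count is 453 − 15 + 10 = 448 micro-increments.
At one micro-increment per day, that is 448 days.

448 days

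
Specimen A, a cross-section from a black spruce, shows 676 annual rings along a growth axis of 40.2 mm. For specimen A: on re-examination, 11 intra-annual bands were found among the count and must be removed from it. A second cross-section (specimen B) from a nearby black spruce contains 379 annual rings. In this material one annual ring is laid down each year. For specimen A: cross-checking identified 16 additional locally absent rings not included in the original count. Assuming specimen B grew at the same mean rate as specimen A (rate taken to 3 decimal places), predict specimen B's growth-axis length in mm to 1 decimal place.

Specimen A: after corrections the count is 676 − 11 + 16 = 681 annual rings.
A: 40.2 mm over 681 years gives 40.2 / 681 ≈ 0.059 mm/year.
B's length ≈ 0.059 × 379 = 22.4 mm.

22.4 mm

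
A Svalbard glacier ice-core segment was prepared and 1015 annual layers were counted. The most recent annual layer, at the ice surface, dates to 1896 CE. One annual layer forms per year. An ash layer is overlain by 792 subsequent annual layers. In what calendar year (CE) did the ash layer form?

1104 CE

792 annual layers post-date the ash layer.
Counting back 792 years from 1896 CE places the ash layer in 1896 − 792 = 1104 CE.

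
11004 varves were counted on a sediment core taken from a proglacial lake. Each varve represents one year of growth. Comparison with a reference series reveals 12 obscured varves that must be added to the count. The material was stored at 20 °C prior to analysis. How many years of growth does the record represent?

After corrections the count is 11004 + 12 = 11016 varves.
With a one-to-one varve periodicity this is 11016 years.

11016 years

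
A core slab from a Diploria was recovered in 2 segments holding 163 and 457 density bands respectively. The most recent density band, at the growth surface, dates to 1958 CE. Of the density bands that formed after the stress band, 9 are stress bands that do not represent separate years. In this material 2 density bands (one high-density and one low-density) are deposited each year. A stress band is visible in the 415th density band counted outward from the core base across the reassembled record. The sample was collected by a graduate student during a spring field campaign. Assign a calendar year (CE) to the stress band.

1860 CE

Total density bands = 163 + 457 = 620.
The stress band sits at density band 415 from the core base, so 620 − 415 = 205 density bands formed after it.
205 − 9 false = 196 true density bands after the stress band.
Dividing by 2 density bands per year: 196 / 2 = 98 years.
The density band at the growth surface is 1958 CE, so the stress band dates to 1958 − 98 = 1860 CE.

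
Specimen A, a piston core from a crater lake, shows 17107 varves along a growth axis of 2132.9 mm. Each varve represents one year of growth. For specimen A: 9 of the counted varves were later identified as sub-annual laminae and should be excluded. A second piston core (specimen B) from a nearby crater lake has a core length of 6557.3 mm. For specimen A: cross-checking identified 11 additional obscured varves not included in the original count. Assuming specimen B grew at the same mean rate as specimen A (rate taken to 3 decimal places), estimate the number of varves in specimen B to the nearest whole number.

52458 varves

Specimen A: adjusted count: 17107 − 9 + 11 = 17109 varves.
A: Mean rate = 2132.9 mm / 17109 years ≈ 0.125 mm/yr.
B spans 6557.3 / 0.125 = 52458.40 years ≈ 52458 varves.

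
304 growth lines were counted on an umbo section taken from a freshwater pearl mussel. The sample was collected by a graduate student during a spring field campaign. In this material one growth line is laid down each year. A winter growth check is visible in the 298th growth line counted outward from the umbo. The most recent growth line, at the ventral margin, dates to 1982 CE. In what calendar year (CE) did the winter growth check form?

304 − 298 = 6 growth lines lie beyond the winter growth check toward the ventral margin.
The growth line at the ventral margin is 1982 CE, so the winter growth check dates to 1982 − 6 = 1976 CE.

1976 CE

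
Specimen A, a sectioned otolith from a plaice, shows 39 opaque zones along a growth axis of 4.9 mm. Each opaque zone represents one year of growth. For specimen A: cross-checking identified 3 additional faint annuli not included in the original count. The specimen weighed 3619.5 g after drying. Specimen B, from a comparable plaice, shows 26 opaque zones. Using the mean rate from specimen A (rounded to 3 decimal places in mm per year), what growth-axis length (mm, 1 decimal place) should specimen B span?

3.0 mm

Specimen A: adjusted count: 39 + 3 = 42 opaque zones.
A: Extension rate ≈ 4.9 / 42 = 0.117 mm/year.
Length of B = 0.117 × 26 = 3.0 mm.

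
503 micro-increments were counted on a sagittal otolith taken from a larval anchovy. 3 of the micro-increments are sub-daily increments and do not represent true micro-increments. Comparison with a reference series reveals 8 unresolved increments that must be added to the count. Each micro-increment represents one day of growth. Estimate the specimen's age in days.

Adjusted count: 503 − 3 + 8 = 508 micro-increments.
At one micro-increment per day, that is 508 days.

508 days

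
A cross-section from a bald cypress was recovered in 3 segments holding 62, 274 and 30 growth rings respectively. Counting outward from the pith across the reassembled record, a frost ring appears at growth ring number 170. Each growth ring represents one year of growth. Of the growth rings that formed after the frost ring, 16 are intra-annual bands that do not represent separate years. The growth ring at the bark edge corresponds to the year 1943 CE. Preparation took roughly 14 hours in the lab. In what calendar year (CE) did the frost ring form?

1763 CE

Total growth rings = 62 + 274 + 30 = 366.
The frost ring sits at growth ring 170 from the pith, so 366 − 170 = 196 growth rings formed after it.
Removing the 16 false growth rings leaves 196 − 16 = 180 true growth rings beyond the frost ring.
The growth ring at the bark edge is 1943 CE, so the frost ring dates to 1943 − 180 = 1763 CE.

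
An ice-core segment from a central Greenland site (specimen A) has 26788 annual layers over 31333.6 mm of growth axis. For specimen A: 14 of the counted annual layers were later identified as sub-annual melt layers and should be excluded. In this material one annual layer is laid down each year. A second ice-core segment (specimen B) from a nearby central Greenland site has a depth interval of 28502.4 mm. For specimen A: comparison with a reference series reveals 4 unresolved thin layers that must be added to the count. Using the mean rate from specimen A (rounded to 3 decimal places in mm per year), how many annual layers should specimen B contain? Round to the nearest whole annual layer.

Specimen A: adjusted count: 26788 − 14 + 4 = 26778 annual layers.
A: Mean rate = 31333.6 mm / 26778 years ≈ 1.170 mm/yr.
B spans 28502.4 / 1.170 = 24361.03 years ≈ 24361 annual layers.

24361 annual layers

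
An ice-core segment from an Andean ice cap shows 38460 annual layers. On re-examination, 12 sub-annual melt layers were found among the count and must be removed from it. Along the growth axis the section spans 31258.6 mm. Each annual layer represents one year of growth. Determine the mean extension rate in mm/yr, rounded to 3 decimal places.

0.813 mm/yr

True annual layer count = 38460 − 12 = 38448.
Mean rate = 31258.6 mm / 38448 years ≈ 0.813 mm/yr.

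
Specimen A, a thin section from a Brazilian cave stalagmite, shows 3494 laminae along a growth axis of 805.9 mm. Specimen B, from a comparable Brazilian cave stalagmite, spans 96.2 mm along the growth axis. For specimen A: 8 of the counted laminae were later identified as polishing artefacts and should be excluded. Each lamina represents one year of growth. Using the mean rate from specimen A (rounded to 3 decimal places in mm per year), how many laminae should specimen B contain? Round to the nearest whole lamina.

Specimen A: after corrections the count is 3494 − 8 = 3486 laminae.
A: Mean rate = 805.9 mm / 3486 years ≈ 0.231 mm/year.
For B, 96.2 / 0.231 = 416.45 years ≈ 416 laminae.

416 laminae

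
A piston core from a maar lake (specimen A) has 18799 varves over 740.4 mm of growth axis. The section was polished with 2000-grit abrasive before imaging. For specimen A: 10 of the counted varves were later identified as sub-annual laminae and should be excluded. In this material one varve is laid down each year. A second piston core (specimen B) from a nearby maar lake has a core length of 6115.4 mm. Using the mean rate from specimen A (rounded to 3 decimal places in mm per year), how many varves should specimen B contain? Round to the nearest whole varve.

156805 varves

Specimen A: adjusted count: 18799 − 10 = 18789 varves.
A: Extension rate ≈ 740.4 / 18789 = 0.039 mm/yr.
For B, 6115.4 / 0.039 = 156805.13 years ≈ 156805 varves.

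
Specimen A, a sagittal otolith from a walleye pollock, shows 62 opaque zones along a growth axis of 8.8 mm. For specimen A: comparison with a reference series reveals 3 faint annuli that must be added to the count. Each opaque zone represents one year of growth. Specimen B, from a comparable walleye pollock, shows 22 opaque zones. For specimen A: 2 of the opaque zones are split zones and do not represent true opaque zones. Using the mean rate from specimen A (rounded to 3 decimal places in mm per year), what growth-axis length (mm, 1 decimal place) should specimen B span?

3.1 mm

Specimen A: true opaque zone count = 62 − 2 + 3 = 63.
A: Extension rate ≈ 8.8 / 63 = 0.140 mm per year.
B's length ≈ 0.140 × 22 = 3.1 mm.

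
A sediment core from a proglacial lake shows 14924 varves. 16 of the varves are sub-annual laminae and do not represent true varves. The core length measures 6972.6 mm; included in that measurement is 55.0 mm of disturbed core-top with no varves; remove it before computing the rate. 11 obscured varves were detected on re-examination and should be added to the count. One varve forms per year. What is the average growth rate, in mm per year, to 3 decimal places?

0.464 mm per year

Correcting the raw count gives 14924 − 16 + 11 = 14919 true varves.
Net length = 6972.6 − 55.0 = 6917.6 mm.
6917.6 mm over 14919 years gives 6917.6 / 14919 ≈ 0.464 mm per year.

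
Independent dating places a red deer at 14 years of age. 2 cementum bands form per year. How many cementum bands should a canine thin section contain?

Expected cementum bands: 14 × 2 = 28.
So 28 cementum bands should be present.

28 cementum bands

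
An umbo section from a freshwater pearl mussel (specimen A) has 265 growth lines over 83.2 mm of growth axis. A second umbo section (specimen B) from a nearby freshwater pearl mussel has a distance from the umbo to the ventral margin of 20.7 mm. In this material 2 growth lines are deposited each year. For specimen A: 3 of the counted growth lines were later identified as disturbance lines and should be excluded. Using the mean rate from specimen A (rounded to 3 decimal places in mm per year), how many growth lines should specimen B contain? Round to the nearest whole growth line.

65 growth lines

Specimen A: after corrections the count is 265 − 3 = 262 growth lines.
Specimen A: with 2 growth lines per year, 262 / 2 = 131 years.
A: Mean rate = 83.2 mm / 131 years ≈ 0.635 mm per year.
For B, 20.7 / 0.635 = 32.60 years; at 2 growth lines per year that is 32.60 × 2 ≈ 65 growth lines.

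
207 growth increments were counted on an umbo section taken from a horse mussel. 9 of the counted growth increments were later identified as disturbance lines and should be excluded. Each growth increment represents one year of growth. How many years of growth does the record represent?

198 years

Correcting the raw count gives 207 − 9 = 198 true growth increments.
One growth increment per year makes the duration 198 years.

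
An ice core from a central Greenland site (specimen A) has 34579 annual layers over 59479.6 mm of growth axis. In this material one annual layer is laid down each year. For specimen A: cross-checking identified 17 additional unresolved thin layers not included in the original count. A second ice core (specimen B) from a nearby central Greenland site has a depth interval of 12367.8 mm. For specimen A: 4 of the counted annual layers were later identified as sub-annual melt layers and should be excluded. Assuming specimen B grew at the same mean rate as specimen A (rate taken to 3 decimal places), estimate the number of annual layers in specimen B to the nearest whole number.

Specimen A: true annual layer count = 34579 − 4 + 17 = 34592.
A: Extension rate ≈ 59479.6 / 34592 = 1.719 mm/yr.
Specimen B: 12367.8 mm / 1.719 mm per year = 7194.76 years ≈ 7195 annual layers.

7195 annual layers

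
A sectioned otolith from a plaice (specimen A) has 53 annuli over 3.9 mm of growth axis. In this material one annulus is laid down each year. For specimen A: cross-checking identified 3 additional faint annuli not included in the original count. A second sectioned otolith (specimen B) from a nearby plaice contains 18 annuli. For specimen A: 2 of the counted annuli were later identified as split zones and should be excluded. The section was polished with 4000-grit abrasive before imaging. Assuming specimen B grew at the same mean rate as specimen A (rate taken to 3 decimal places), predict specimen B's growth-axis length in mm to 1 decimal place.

1.3 mm

Specimen A: adjusted count: 53 − 2 + 3 = 54 annuli.
A: Extension rate ≈ 3.9 / 54 = 0.072 mm/yr.
For B, 0.072 mm/year × 18 years = 1.3 mm.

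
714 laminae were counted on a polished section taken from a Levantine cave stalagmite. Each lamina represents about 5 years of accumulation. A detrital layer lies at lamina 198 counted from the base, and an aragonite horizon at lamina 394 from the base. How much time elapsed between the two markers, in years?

980 years

394 − 198 = 196 laminae lie between the two events.
196 laminae at 5 years each span 196 × 5 = 980 years.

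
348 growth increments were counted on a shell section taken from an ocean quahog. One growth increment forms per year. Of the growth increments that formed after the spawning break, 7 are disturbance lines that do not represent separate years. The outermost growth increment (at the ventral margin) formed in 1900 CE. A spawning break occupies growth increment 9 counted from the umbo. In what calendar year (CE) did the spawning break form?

1568 CE

348 − 9 = 339 growth increments lie beyond the spawning break toward the ventral margin.
Removing the 7 false growth increments leaves 339 − 7 = 332 true growth increments beyond the spawning break.
1900 − 332 = 1568 CE.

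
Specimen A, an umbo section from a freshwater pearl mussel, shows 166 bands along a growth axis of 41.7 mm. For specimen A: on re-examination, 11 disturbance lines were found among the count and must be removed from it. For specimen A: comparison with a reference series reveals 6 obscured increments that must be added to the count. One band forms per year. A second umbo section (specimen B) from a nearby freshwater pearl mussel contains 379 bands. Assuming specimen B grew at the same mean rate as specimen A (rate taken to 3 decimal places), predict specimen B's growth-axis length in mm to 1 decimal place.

Specimen A: adjusted count: 166 − 11 + 6 = 161 bands.
A: Mean rate = 41.7 mm / 161 years ≈ 0.259 mm per year.
Length of B = 0.259 × 379 = 98.2 mm.

98.2 mm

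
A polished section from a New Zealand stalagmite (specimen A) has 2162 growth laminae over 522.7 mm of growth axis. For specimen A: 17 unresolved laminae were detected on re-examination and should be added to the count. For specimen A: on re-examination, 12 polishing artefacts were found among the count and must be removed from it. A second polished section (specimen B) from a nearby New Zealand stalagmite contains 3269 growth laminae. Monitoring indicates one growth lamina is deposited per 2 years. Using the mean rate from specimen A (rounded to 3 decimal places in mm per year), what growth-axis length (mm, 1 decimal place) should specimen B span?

Specimen A: correcting the raw count gives 2162 − 12 + 17 = 2167 true growth laminae.
Specimen A: 2167 growth laminae at 2 years each span 2167 × 2 = 4334 years.
A: Mean rate = 522.7 mm / 4334 years ≈ 0.121 mm/year.
Specimen B: multiplying by 2 years per growth lamina: 3269 × 2 = 6538 years. Length of B = 0.121 × 6538 = 791.1 mm.

791.1 mm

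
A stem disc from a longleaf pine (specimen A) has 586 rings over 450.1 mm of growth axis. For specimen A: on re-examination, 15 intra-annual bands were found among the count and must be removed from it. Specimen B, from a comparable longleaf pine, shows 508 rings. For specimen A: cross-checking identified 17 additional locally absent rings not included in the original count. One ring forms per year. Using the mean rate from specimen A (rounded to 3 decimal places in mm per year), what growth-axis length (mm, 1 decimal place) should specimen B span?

Specimen A: true ring count = 586 − 15 + 17 = 588.
A: 450.1 mm over 588 years gives 450.1 / 588 ≈ 0.765 mm/yr.
B's length ≈ 0.765 × 508 = 388.6 mm.

388.6 mm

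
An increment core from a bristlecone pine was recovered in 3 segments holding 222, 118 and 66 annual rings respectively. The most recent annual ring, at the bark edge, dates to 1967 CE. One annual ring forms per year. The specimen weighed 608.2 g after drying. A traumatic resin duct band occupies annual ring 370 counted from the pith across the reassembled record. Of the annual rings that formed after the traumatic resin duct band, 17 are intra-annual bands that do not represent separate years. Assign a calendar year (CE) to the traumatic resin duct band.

1948 CE

Total annual rings = 222 + 118 + 66 = 406.
The traumatic resin duct band sits at annual ring 370 from the pith, so 406 − 370 = 36 annual rings formed after it.
Excluding 17 false annual rings: 36 − 17 = 19.
Counting back 19 years from 1967 CE places the traumatic resin duct band in 1967 − 19 = 1948 CE.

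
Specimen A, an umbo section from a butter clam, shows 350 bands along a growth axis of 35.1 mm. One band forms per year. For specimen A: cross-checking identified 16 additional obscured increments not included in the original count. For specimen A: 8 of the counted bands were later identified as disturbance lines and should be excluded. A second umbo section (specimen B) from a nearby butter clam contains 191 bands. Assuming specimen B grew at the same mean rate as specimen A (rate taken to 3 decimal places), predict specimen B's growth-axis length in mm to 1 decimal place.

Specimen A: correcting the raw count gives 350 − 8 + 16 = 358 true bands.
A: Mean rate = 35.1 mm / 358 years ≈ 0.098 mm/yr.
Length of B = 0.098 × 191 = 18.7 mm.

18.7 mm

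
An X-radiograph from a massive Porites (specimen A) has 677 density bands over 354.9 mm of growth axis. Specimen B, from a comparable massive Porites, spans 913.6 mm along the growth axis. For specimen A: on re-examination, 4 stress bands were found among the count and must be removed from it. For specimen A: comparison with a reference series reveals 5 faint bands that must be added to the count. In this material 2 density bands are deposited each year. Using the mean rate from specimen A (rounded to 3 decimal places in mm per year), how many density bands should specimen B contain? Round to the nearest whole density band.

Specimen A: true density band count = 677 − 4 + 5 = 678.
Specimen A: dividing by 2 density bands per year: 678 / 2 = 339 years.
A: 354.9 mm over 339 years gives 354.9 / 339 ≈ 1.047 mm/year.
B spans 913.6 / 1.047 = 872.59 years; at 2 density bands per year that is 872.59 × 2 ≈ 1745 density bands.

1745 density bands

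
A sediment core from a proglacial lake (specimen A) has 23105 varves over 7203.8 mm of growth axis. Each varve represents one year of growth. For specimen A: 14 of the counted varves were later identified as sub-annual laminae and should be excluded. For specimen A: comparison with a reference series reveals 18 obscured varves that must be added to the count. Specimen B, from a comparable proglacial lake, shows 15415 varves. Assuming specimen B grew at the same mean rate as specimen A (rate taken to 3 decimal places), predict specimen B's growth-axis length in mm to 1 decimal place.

Specimen A: true varve count = 23105 − 14 + 18 = 23109.
A: Extension rate ≈ 7203.8 / 23109 = 0.312 mm per year.
B's length ≈ 0.312 × 15415 = 4809.5 mm.

4809.5 mm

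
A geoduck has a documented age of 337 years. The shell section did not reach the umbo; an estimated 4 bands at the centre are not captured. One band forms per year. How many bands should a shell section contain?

At one band per year, 337 years correspond to 337 bands.
Less the 4 uncaptured bands: 337 − 4 = 333.

333 bands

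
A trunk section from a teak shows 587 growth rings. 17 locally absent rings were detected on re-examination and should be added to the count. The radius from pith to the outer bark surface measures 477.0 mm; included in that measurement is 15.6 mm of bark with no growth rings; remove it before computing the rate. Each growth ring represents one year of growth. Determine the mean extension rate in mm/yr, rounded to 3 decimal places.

True growth ring count = 587 + 17 = 604.
Net length = 477.0 − 15.6 = 461.4 mm.
Extension rate ≈ 461.4 / 604 = 0.764 mm/yr.

0.764 mm/yr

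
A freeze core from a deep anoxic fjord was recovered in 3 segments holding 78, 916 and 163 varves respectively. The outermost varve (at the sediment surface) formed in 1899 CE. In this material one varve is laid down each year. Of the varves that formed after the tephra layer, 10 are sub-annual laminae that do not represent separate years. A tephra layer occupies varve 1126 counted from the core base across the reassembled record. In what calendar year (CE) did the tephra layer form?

Total varves = 78 + 916 + 163 = 1157.
The tephra layer sits at varve 1126 from the core base, so 1157 − 1126 = 31 varves formed after it.
Excluding 10 false varves: 31 − 10 = 21.
Counting back 21 years from 1899 CE places the tephra layer in 1899 − 21 = 1878 CE.

1878 CE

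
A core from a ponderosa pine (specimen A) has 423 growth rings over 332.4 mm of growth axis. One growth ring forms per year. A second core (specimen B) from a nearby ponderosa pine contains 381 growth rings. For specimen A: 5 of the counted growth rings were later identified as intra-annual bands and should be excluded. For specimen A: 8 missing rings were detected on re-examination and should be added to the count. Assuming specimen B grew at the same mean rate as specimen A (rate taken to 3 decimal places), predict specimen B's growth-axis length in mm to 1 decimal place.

Specimen A: correcting the raw count gives 423 − 5 + 8 = 426 true growth rings.
A: 332.4 mm over 426 years gives 332.4 / 426 ≈ 0.780 mm/year.
Length of B = 0.780 × 381 = 297.2 mm.

297.2 mm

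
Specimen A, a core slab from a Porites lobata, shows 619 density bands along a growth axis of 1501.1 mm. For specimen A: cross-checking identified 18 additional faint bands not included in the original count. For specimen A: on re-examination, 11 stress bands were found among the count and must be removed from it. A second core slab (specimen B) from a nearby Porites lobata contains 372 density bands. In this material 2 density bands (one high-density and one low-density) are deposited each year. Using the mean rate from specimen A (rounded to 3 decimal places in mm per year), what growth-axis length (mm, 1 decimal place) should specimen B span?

Specimen A: adjusted count: 619 − 11 + 18 = 626 density bands.
Specimen A: with 2 density bands per year, 626 / 2 = 313 years.
A: Mean rate = 1501.1 mm / 313 years ≈ 4.796 mm/yr.
Specimen B: 372 density bands at 2 per year is 372 / 2 = 186 years. For B, 4.796 mm/year × 186 years = 892.1 mm.

892.1 mm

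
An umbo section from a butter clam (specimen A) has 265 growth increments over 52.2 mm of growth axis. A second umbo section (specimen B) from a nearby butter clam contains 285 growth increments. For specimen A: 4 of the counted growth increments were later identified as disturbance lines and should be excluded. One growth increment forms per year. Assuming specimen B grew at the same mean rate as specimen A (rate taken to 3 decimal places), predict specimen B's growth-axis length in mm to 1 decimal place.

57.0 mm

Specimen A: after corrections the count is 265 − 4 = 261 growth increments.
A: 52.2 mm over 261 years gives 52.2 / 261 ≈ 0.200 mm/yr.
B's length ≈ 0.200 × 285 = 57.0 mm.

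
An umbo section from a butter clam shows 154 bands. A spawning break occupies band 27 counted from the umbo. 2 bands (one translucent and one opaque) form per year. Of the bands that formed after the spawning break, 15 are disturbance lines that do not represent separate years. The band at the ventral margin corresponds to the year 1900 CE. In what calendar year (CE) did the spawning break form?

Between band 27 and the ventral margin there are 154 − 27 = 127 bands.
Excluding 15 false bands: 127 − 15 = 112.
Dividing by 2 bands per year: 112 / 2 = 56 years.
1900 − 56 = 1844 CE.

1844 CE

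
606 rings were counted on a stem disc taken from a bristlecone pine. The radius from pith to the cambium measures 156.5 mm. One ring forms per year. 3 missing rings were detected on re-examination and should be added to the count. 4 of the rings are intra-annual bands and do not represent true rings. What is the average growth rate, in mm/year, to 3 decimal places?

0.259 mm/year

Correcting the raw count gives 606 − 4 + 3 = 605 true rings.
156.5 mm over 605 years gives 156.5 / 605 ≈ 0.259 mm/year.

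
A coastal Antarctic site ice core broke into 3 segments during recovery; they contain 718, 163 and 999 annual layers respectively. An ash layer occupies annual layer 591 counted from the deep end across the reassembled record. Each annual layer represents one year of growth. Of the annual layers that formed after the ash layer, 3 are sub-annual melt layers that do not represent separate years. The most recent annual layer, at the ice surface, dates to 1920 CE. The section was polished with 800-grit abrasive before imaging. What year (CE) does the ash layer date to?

Total annual layers = 718 + 163 + 999 = 1880.
1880 − 591 = 1289 annual layers lie beyond the ash layer toward the ice surface.
1289 − 3 false = 1286 true annual layers after the ash layer.
The annual layer at the ice surface is 1920 CE, so the ash layer dates to 1920 − 1286 = 634 CE.

634 CE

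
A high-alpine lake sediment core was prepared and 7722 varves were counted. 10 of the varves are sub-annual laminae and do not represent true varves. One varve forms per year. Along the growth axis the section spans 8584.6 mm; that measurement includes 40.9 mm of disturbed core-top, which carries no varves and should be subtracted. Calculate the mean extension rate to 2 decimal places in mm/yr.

1.11 mm/yr

Correcting the raw count gives 7722 − 10 = 7712 true varves.
Net length = 8584.6 − 40.9 = 8543.7 mm.
8543.7 mm over 7712 years gives 8543.7 / 7712 ≈ 1.11 mm/yr.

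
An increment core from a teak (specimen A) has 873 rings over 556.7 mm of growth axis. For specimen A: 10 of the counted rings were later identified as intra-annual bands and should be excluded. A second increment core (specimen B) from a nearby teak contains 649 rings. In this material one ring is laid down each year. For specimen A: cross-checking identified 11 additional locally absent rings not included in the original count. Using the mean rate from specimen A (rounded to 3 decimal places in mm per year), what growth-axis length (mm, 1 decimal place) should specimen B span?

Specimen A: after corrections the count is 873 − 10 + 11 = 874 rings.
A: 556.7 mm over 874 years gives 556.7 / 874 ≈ 0.637 mm per year.
Length of B = 0.637 × 649 = 413.4 mm.

413.4 mm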